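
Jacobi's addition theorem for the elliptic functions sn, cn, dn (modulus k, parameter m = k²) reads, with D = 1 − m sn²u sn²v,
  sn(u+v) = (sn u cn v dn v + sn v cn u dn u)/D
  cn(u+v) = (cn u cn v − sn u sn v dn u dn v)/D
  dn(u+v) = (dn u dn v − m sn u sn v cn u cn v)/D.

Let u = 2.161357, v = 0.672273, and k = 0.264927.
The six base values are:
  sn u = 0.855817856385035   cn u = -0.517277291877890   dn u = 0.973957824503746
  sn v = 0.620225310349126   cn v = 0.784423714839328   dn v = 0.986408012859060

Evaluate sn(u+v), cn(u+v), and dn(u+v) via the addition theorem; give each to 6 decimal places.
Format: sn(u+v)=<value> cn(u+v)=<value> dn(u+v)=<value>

sn(u+v)=0.356781 cn(u+v)=-0.934188 dn(u+v)=0.995523

m = k² = 0.070186315329
D = 1 − m·sn²u·sn²v = 0.9802251088898494
sn(u+v) = (sn u·cn v·dn v + sn v·cn u·dn u)/D = 0.3497257997731108/0.9802251088898494 = 0.3567811073205333
cn(u+v) = (cn u·cn v − sn u·sn v·dn u·dn v)/D = -0.9157145456260783/0.9802251088898494 = -0.9341880118365543
dn(u+v) = (dn u·dn v − m·sn u·sn v·cn u·cn v)/D = 0.9758365164133868/0.9802251088898494 = 0.9955228728210882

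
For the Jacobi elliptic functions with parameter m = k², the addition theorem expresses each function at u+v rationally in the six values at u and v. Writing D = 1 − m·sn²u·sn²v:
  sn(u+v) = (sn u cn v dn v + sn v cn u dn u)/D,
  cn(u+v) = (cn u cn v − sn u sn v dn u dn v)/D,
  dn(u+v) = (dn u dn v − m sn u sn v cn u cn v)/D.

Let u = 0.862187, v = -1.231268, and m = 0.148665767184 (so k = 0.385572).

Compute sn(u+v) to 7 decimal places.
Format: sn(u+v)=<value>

sn u = 0.7503159452952327, cn u = 0.6610794069064028, dn u = 0.9572382335366754
sn v = -0.9310075415401344, cn v = 0.3649999419114952, dn v = 0.9333489290426037
m = k² = 0.148665767184
D = 1 − m·sn²u·sn²v = 0.9274552938083131
sn(u+v) = (sn u·cn v·dn v + sn v·cn u·dn u)/D = -0.3335394702105698/0.9274552938083131 = -0.3596286230045562

sn(u+v)=-0.3596286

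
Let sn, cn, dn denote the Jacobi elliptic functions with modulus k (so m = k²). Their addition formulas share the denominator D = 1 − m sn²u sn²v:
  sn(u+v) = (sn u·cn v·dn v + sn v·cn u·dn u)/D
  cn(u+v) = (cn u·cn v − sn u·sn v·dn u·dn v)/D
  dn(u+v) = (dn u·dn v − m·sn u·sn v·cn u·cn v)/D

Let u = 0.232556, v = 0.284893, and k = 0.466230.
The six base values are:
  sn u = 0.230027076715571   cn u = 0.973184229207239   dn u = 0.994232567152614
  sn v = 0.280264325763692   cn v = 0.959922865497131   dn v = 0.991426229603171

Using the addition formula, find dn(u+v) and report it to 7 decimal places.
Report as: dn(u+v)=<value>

m = k² = 0.2173704129
D = 1 − m·sn²u·sn²v = 0.9990965710721047
dn(u+v) = (dn u·dn v − m·sn u·sn v·cn u·cn v)/D = 0.9726170709377638/0.9990965710721047 = 0.9734965558875591

dn(u+v)=0.9734966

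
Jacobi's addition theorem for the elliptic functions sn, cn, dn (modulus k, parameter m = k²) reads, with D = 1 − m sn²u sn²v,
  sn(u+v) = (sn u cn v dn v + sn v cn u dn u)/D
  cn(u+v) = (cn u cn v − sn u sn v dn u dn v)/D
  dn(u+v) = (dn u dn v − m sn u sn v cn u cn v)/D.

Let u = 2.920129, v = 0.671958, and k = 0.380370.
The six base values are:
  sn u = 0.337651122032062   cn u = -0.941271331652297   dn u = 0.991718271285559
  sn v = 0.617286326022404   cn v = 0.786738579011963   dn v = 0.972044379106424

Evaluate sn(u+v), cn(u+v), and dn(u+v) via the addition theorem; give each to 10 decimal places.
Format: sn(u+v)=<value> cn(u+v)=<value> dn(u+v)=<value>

m = k² = 0.1446813369
D = 1 − m·sn²u·sn²v = 0.9937147548588993
sn(u+v) = (sn u·cn v·dn v + sn v·cn u·dn u)/D = -0.3180050124241314/0.9937147548588993 = -0.3200163939090206
cn(u+v) = (cn u·cn v − sn u·sn v·dn u·dn v)/D = -0.9414572885146783/0.9937147548588993 = -0.9474120052170896
dn(u+v) = (dn u·dn v − m·sn u·sn v·cn u·cn v)/D = 0.9863254013144368/0.9937147548588993 = 0.9925639087994505

sn(u+v)=-0.3200163939 cn(u+v)=-0.9474120052 dn(u+v)=0.9925639088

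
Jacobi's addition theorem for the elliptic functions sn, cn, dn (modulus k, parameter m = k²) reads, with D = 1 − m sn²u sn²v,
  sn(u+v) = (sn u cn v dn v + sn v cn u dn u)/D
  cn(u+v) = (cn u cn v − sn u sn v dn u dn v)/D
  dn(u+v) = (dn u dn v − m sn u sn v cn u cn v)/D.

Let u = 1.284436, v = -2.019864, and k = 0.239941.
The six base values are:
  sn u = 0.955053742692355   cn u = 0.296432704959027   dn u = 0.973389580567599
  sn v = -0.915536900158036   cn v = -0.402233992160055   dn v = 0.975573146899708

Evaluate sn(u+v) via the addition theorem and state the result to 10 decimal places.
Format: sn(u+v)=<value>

sn(u+v)=-0.6683636001

m = k² = 0.057571683481
D = 1 − m·sn²u·sn²v = 0.955983423956476
sn(u+v) = (sn u·cn v·dn v + sn v·cn u·dn u)/D = -0.6389445228503765/0.955983423956476 = -0.6683636000779302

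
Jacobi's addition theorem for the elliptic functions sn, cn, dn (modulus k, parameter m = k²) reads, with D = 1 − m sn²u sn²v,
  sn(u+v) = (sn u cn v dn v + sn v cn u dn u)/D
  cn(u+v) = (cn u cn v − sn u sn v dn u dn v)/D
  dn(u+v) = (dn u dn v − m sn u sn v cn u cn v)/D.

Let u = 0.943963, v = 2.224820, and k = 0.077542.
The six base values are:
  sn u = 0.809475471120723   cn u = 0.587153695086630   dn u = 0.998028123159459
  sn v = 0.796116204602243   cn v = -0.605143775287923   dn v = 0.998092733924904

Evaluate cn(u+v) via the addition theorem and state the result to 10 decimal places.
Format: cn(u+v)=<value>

cn(u+v)=-0.9997479670

m = k² = 0.006012761764
D = 1 − m·sn²u·sn²v = 0.9975029093362651
cn(u+v) = (cn u·cn v − sn u·sn v·dn u·dn v)/D = -0.9972515057257149/0.9975029093362651 = -0.9997479670402992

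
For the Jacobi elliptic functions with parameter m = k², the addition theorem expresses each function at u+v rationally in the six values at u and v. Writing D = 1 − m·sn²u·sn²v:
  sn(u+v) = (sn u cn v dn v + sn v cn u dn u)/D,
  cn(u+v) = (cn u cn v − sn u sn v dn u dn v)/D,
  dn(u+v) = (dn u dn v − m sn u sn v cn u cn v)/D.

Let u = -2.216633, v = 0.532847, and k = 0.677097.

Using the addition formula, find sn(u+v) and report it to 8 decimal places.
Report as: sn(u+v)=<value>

sn(u+v)=-0.99493672

sn u = -0.9567907518350464, cn u = -0.2907773326841806, dn u = 0.7617763077401337
sn v = 0.4985979977382789, cn v = 0.8668333384517345, dn v = 0.9412899523724487
m = k² = 0.458460347409
D = 1 − m·sn²u·sn²v = 0.8956633767407685
sn(u+v) = (sn u·cn v·dn v + sn v·cn u·dn u)/D = -0.8911283803135478/0.8956633767407685 = -0.9949367178060544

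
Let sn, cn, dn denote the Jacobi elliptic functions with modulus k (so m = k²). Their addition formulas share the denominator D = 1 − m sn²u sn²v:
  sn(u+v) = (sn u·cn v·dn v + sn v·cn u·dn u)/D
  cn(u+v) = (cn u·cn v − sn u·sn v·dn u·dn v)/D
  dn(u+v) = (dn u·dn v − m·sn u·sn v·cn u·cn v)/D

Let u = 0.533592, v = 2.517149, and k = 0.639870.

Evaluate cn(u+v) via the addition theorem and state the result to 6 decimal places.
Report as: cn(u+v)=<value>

sn u = 0.5002117423440219, cn u = 0.8659031197663846, dn u = 0.9473937317632799
sn v = 0.8348905959901411, cn v = -0.5504159270290305, dn v = 0.8453445729411099
m = k² = 0.4094336169
D = 1 − m·sn²u·sn²v = 0.9285914192665846
cn(u+v) = (cn u·cn v − sn u·sn v·dn u·dn v)/D = -0.8110695963004804/0.9285914192665846 = -0.8734407614288265

cn(u+v)=-0.873441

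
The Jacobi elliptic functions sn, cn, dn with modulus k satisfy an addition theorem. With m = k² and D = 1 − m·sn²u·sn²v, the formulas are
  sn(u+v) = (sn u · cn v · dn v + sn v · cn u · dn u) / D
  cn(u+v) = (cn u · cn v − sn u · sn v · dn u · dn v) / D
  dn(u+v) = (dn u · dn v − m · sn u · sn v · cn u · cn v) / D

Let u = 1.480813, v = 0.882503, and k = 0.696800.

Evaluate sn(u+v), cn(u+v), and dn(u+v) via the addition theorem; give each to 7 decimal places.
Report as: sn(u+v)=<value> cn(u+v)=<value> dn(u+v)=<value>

sn(u+v)=0.9279357 cn(u+v)=-0.3727404 dn(u+v)=0.7628415

sn u = 0.9659313812572648, cn u = 0.2587983127889991, dn u = 0.7395869850838427
sn v = 0.7415055715161673, cn v = 0.6709467098141864, dn v = 0.8561779366831922
m = k² = 0.48553024
D = 1 − m·sn²u·sn²v = 0.7509206793547915
sn(u+v) = (sn u·cn v·dn v + sn v·cn u·dn u)/D = 0.6968060909364746/0.7509206793547915 = 0.9279356796182342
cn(u+v) = (cn u·cn v − sn u·sn v·dn u·dn v)/D = -0.2798984428618551/0.7509206793547915 = -0.3727403580127136
dn(u+v) = (dn u·dn v − m·sn u·sn v·cn u·cn v)/D = 0.572833423754009/0.7509206793547915 = 0.7628414551670102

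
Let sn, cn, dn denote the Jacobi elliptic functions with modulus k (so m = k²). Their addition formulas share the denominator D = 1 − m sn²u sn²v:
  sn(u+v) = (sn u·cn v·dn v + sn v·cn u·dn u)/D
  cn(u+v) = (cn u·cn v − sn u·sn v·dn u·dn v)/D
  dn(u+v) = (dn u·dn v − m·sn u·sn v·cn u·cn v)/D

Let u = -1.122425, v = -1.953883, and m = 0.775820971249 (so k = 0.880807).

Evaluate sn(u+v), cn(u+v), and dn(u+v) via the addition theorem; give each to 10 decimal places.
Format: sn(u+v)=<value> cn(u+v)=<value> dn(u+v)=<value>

sn(u+v)=-0.8994207465 cn(u+v)=-0.4370838831 dn(u+v)=0.6102406637

sn u = -0.8313674382075766, cn u = 0.5557231169279997, dn u = 0.6810098452982898
sn v = -0.9927939561420252, cn v = 0.1198338877274145, dn v = 0.4850978690245088
m = k² = 0.775820971249
D = 1 − m·sn²u·sn²v = 0.4714746950178114
sn(u+v) = (sn u·cn v·dn v + sn v·cn u·dn u)/D = -0.4240541221322853/0.4714746950178114 = -0.8994207464650152
cn(u+v) = (cn u·cn v − sn u·sn v·dn u·dn v)/D = -0.2060739904615697/0.4714746950178114 = -0.4370838830571482
dn(u+v) = (dn u·dn v − m·sn u·sn v·cn u·cn v)/D = 0.2877130308103187/0.4714746950178114 = 0.610240663710381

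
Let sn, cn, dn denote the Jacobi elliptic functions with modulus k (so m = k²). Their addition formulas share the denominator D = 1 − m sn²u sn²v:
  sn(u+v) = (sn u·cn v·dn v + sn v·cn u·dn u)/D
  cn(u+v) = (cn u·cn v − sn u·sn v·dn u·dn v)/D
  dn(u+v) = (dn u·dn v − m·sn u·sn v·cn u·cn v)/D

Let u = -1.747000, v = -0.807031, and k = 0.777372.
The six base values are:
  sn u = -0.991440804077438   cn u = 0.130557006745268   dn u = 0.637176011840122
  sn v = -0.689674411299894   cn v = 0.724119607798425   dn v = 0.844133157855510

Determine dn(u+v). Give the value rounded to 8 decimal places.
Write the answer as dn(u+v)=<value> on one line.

m = k² = 0.604307226384
D = 1 − m·sn²u·sn²v = 0.7174602275013291
dn(u+v) = (dn u·dn v − m·sn u·sn v·cn u·cn v)/D = 0.4987971767970793/0.7174602275013291 = 0.6952262406715155

dn(u+v)=0.69522624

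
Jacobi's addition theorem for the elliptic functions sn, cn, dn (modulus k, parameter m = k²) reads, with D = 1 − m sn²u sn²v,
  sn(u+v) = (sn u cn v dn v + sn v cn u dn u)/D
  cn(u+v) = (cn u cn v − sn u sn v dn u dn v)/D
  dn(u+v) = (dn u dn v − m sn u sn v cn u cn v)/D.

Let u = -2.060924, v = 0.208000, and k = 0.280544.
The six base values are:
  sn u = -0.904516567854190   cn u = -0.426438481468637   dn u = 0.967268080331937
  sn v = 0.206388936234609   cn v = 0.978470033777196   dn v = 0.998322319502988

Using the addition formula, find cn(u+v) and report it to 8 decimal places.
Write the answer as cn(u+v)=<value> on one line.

m = k² = 0.078704935936
D = 1 − m·sn²u·sn²v = 0.9972571134347592
cn(u+v) = (cn u·cn v − sn u·sn v·dn u·dn v)/D = -0.236988471990218/0.9972571134347592 = -0.2376402923554797

cn(u+v)=-0.23764029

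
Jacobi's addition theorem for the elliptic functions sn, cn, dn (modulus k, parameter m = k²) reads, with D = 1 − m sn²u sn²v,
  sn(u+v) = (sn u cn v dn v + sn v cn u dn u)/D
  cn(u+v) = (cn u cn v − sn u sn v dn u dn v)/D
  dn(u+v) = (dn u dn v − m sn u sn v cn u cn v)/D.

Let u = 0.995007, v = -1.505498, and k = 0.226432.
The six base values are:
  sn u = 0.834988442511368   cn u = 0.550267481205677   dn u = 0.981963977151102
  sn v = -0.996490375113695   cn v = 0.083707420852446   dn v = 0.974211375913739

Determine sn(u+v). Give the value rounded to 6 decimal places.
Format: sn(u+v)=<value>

m = k² = 0.051271450624
D = 1 − m·sn²u·sn²v = 0.9645037274628375
sn(u+v) = (sn u·cn v·dn v + sn v·cn u·dn u)/D = -0.4703542035746502/0.9645037274628375 = -0.4876644746743843

sn(u+v)=-0.487664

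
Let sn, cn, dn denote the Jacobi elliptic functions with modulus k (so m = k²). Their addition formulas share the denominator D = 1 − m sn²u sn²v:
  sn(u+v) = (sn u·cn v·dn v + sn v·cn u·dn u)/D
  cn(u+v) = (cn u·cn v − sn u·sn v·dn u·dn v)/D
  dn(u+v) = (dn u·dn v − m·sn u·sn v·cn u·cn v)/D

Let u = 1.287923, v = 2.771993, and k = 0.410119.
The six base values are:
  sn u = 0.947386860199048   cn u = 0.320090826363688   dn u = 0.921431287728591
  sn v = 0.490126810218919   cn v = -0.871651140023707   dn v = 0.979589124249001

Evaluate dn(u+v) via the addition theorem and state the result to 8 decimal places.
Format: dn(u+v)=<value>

m = k² = 0.168197594161
D = 1 − m·sn²u·sn²v = 0.9637346885056054
dn(u+v) = (dn u·dn v − m·sn u·sn v·cn u·cn v)/D = 0.9244147854781904/0.9637346885056054 = 0.9592004900348813

dn(u+v)=0.95920049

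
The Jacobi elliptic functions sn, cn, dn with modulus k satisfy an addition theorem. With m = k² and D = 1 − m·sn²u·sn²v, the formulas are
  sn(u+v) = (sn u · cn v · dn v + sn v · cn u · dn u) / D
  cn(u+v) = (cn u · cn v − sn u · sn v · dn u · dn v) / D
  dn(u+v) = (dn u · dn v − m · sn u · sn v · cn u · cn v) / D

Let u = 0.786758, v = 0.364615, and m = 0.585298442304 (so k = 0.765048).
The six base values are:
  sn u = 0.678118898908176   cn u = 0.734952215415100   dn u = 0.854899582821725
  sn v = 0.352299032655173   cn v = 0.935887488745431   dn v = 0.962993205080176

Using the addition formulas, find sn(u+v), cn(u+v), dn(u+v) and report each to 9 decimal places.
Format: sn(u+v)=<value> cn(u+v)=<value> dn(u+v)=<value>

sn(u+v)=0.861281145 cn(u+v)=0.508128713 dn(u+v)=0.752211782

m = k² = 0.585298442304
D = 1 − m·sn²u·sn²v = 0.966594962316227
sn(u+v) = (sn u·cn v·dn v + sn v·cn u·dn u)/D = 0.8325100160849892/0.966594962316227 = 0.8612811451966049
cn(u+v) = (cn u·cn v − sn u·sn v·dn u·dn v)/D = 0.4911546541500747/0.966594962316227 = 0.5081287129545277
dn(u+v) = (dn u·dn v − m·sn u·sn v·cn u·cn v)/D = 0.7270841193892904/0.966594962316227 = 0.7522117823240017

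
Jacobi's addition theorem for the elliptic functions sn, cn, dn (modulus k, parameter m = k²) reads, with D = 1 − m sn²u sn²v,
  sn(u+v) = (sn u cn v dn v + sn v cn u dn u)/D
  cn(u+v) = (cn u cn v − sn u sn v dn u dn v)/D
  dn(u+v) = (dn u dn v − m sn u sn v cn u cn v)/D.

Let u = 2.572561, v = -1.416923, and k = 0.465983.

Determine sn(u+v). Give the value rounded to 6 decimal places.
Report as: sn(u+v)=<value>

sn(u+v)=0.897021

sn u = 0.6815387468753281, cn u = -0.7317820280026064, dn u = 0.9482296500942126
sn v = -0.9752421104418576, cn v = 0.2211398336368001, dn v = 0.8907741638575709
m = k² = 0.217140156289
D = 1 − m·sn²u·sn²v = 0.9040718343021217
sn(u+v) = (sn u·cn v·dn v + sn v·cn u·dn u)/D = 0.8109713340876398/0.9040718343021217 = 0.8970209040011198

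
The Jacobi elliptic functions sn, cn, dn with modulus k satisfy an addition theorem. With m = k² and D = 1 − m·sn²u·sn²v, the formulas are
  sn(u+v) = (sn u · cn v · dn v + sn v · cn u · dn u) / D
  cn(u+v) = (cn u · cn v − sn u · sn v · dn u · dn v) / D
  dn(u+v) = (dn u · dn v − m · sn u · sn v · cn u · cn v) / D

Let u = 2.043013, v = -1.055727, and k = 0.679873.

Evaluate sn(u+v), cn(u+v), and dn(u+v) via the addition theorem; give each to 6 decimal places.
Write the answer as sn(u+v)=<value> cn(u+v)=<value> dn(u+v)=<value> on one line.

sn(u+v)=0.799666 cn(u+v)=0.600445 dn(u+v)=0.839298

sn u = 0.9869556862830232, cn u = -0.1609921529566169, dn u = 0.7414532552430666
sn v = -0.8325347886279315, cn v = 0.5539727662297537, dn v = 0.8243929338099845
m = k² = 0.462227296129
D = 1 − m·sn²u·sn²v = 0.6879273736562433
sn(u+v) = (sn u·cn v·dn v + sn v·cn u·dn u)/D = 0.5501121526978755/0.6879273736562433 = 0.7996660312760952
cn(u+v) = (cn u·cn v − sn u·sn v·dn u·dn v)/D = 0.4130625750170136/0.6879273736562433 = 0.6004450336401653
dn(u+v) = (dn u·dn v − m·sn u·sn v·cn u·cn v)/D = 0.577376207069907/0.6879273736562433 = 0.8392982009150597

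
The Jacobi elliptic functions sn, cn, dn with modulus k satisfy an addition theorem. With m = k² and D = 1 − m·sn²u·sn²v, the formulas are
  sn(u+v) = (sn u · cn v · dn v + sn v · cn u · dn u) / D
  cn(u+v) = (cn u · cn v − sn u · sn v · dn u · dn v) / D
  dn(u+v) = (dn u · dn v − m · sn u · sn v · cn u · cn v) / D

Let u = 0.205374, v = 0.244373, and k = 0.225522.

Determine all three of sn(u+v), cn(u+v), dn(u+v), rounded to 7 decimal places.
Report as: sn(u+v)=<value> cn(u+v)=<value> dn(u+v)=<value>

sn u = 0.2038620401673025, cn u = 0.9789996264446811, dn u = 0.9989425733702265
sn v = 0.2418294124599081, cn v = 0.9703187802311649, dn v = 0.9985117037955436
m = k² = 0.050860172484
D = 1 − m·sn²u·sn²v = 0.999876385674804
sn(u+v) = (sn u·cn v·dn v + sn v·cn u·dn u)/D = 0.4340173222933788/0.999876385674804 = 0.4340709796846197
cn(u+v) = (cn u·cn v − sn u·sn v·dn u·dn v)/D = 0.900767312117505/0.999876385674804 = 0.9008786736268289
dn(u+v) = (dn u·dn v − m·sn u·sn v·cn u·cn v)/D = 0.9950739687307573/0.999876385674804 = 0.9951969893350311

sn(u+v)=0.4340710 cn(u+v)=0.9008787 dn(u+v)=0.9951970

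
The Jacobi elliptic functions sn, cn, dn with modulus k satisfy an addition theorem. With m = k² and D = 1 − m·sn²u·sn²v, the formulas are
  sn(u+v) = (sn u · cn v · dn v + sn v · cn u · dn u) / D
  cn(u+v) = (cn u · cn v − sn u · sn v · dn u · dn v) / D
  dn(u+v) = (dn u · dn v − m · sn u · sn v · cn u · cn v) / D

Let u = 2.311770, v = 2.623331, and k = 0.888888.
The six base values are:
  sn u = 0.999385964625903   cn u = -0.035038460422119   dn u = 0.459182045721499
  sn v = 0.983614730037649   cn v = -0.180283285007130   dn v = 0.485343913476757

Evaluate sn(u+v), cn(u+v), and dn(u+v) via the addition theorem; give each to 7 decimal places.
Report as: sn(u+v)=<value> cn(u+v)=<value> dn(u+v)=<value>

m = k² = 0.790121876544
D = 1 − m·sn²u·sn²v = 0.2364972141060379
sn(u+v) = (sn u·cn v·dn v + sn v·cn u·dn u)/D = -0.1032710761598782/0.2364972141060379 = -0.4366693136333298
cn(u+v) = (cn u·cn v − sn u·sn v·dn u·dn v)/D = -0.2127581187844491/0.2364972141060379 = -0.8996220931763496
dn(u+v) = (dn u·dn v − m·sn u·sn v·cn u·cn v)/D = 0.2179549253668077/0.2364972141060379 = 0.9215961642114041

sn(u+v)=-0.4366693 cn(u+v)=-0.8996221 dn(u+v)=0.9215962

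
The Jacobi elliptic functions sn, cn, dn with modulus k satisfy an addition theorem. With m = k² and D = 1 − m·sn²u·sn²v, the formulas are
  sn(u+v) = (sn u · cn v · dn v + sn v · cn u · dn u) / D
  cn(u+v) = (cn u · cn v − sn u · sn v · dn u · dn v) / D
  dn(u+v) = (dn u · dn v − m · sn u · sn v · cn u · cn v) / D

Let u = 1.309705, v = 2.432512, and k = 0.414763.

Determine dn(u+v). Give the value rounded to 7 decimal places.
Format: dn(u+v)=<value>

dn(u+v)=0.9837203

sn u = 0.953309130277915, cn u = 0.3019961955534628, dn u = 0.918510169685676
sn v = 0.746931372473895, cn v = -0.6649011391284147, dn v = 0.950801909840752
m = k² = 0.172028346169
D = 1 − m·sn²u·sn²v = 0.9127774215356472
dn(u+v) = (dn u·dn v − m·sn u·sn v·cn u·cn v)/D = 0.897917706763483/0.9127774215356472 = 0.9837203304753481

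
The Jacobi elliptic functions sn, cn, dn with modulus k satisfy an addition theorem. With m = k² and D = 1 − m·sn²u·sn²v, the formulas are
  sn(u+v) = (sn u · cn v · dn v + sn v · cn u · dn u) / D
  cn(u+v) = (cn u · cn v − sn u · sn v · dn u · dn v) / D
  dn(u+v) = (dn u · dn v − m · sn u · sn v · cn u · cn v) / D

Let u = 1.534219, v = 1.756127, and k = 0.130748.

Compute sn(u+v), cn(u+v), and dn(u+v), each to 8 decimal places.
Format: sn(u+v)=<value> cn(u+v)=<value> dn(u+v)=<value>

sn(u+v)=-0.13477784 cn(u+v)=-0.99087584 dn(u+v)=0.99984472

sn u = 0.9990763339212923, cn u = 0.04297067602901305, dn u = 0.9914315539296804
sn v = 0.9843701268778327, cn v = -0.1761120476018592, dn v = 0.9916829991966071
m = k² = 0.017095039504
D = 1 − m·sn²u·sn²v = 0.983465757504631
sn(u+v) = (sn u·cn v·dn v + sn v·cn u·dn u)/D = -0.1325493950644148/0.983465757504631 = -0.1347778446305393
cn(u+v) = (cn u·cn v − sn u·sn v·dn u·dn v)/D = -0.9744924597205539/0.983465757504631 = -0.9908758411611145
dn(u+v) = (dn u·dn v − m·sn u·sn v·cn u·cn v)/D = 0.9833130465860569/0.983465757504631 = 0.9998447216718947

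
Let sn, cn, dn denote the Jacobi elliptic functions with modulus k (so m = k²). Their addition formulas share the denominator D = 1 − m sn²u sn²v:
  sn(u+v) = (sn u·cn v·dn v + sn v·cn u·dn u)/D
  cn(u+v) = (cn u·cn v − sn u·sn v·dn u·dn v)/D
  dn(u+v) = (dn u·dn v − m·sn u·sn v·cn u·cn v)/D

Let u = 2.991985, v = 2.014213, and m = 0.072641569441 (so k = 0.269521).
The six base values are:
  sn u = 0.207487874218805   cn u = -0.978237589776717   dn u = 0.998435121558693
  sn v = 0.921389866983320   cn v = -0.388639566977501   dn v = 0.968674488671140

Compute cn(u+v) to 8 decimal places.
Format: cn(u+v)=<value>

m = k² = 0.072641569441
D = 1 − m·sn²u·sn²v = 0.9973450427978283
cn(u+v) = (cn u·cn v − sn u·sn v·dn u·dn v)/D = 0.1952831302789805/0.9973450427978283 = 0.1958029788077729

cn(u+v)=0.19580298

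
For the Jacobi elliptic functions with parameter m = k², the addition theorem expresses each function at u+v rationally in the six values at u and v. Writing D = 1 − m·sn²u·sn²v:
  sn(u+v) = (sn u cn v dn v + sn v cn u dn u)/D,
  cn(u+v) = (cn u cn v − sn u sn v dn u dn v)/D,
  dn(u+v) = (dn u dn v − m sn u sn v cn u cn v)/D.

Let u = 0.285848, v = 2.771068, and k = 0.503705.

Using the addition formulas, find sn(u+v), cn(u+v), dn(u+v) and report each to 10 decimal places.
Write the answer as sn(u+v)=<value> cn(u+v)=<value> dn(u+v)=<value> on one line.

sn(u+v)=0.3119893586 cn(u+v)=-0.9500855962 dn(u+v)=0.9875746498

sn u = 0.2810396935246752, cn u = 0.9596961449664975, dn u = 0.9899295203694735
sn v = 0.5611884344264293, cn v = -0.8276880699067815, dn v = 0.959216209944565
m = k² = 0.253718727025
D = 1 − m·sn²u·sn²v = 0.9936888969113763
sn(u+v) = (sn u·cn v·dn v + sn v·cn u·dn u)/D = 0.3100203615799406/0.9936888969113763 = 0.3119893585845211
cn(u+v) = (cn u·cn v − sn u·sn v·dn u·dn v)/D = -0.944089508071555/0.9936888969113763 = -0.9500855962122671
dn(u+v) = (dn u·dn v − m·sn u·sn v·cn u·cn v)/D = 0.9813419643946174/0.9936888969113763 = 0.987574649817326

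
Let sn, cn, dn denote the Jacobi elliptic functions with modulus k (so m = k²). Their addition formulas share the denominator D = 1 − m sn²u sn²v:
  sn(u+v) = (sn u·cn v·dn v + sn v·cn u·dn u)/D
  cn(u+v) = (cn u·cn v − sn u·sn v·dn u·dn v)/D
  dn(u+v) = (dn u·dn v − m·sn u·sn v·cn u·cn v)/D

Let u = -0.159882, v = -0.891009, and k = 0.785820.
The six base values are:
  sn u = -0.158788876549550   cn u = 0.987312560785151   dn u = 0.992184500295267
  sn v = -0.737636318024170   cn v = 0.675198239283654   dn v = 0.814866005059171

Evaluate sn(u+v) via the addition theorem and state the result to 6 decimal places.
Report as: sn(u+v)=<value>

sn(u+v)=-0.816871

m = k² = 0.6175130724
D = 1 − m·sn²u·sn²v = 0.9915282937100103
sn(u+v) = (sn u·cn v·dn v + sn v·cn u·dn u)/D = -0.8099507680022617/0.9915282937100103 = -0.8168710596968057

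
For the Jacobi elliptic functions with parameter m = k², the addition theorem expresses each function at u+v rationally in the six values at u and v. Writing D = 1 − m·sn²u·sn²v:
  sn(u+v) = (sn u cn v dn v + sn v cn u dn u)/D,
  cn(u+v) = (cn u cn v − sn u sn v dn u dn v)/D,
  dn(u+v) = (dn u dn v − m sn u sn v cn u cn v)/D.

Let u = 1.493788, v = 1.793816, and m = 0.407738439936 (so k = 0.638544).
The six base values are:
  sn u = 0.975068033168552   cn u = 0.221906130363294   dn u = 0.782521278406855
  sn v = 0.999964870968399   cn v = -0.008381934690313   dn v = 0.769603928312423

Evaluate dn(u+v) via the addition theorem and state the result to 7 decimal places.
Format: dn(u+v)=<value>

dn(u+v)=0.9846565

m = k² = 0.407738439936
D = 1 − m·sn²u·sn²v = 0.6123667869534228
dn(u+v) = (dn u·dn v − m·sn u·sn v·cn u·cn v)/D = 0.6029709101995731/0.6123667869534228 = 0.9846564559769889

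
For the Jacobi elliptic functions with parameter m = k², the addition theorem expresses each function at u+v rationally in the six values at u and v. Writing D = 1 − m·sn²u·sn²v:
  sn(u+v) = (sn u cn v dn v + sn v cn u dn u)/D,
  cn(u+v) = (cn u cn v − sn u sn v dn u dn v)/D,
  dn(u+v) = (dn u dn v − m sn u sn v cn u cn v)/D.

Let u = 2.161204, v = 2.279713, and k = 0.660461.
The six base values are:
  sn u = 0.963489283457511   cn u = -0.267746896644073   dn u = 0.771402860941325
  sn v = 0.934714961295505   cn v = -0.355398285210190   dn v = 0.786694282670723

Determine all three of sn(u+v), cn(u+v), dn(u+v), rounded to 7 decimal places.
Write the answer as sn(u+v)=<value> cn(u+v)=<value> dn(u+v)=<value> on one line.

sn(u+v)=-0.7156173 cn(u+v)=-0.6984926 dn(u+v)=0.8812570

m = k² = 0.436208732521
D = 1 − m·sn²u·sn²v = 0.646209211711344
sn(u+v) = (sn u·cn v·dn v + sn v·cn u·dn u)/D = -0.4624384781890923/0.646209211711344 = -0.7156172796800976
cn(u+v) = (cn u·cn v − sn u·sn v·dn u·dn v)/D = -0.4513723509373974/0.646209211711344 = -0.6984925976868023
dn(u+v) = (dn u·dn v − m·sn u·sn v·cn u·cn v)/D = 0.5694764201295583/0.646209211711344 = 0.8812570446364023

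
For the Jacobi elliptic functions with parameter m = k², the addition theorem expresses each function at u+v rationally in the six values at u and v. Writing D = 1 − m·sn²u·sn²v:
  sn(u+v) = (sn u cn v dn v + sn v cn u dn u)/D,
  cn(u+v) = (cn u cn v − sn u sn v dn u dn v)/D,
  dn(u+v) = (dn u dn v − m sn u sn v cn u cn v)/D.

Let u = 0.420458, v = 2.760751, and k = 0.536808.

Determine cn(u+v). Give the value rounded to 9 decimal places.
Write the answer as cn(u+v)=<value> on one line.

sn u = 0.4050373848700263, cn u = 0.9143001240608306, dn u = 0.9760765162217642
sn v = 0.5980500025819847, cn v = -0.8014587914619741, dn v = 0.9470663049646568
m = k² = 0.288162828864
D = 1 − m·sn²u·sn²v = 0.9830915743239494
cn(u+v) = (cn u·cn v − sn u·sn v·dn u·dn v)/D = -0.9566959198789931/0.9830915743239494 = -0.9731503604197727

cn(u+v)=-0.973150360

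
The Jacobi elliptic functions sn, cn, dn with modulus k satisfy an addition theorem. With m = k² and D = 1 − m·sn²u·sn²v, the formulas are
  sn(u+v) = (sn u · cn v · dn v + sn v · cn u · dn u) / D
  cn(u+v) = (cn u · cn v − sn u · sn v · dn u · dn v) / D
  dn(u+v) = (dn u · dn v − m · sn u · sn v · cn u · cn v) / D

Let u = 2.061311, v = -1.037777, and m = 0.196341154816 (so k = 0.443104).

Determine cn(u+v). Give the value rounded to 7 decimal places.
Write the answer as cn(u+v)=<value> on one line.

sn u = 0.9346116386190534, cn u = -0.3556699101102143, dn u = 0.9102176741253121
sn v = -0.8459734428368335, cn v = 0.5332250313092914, dn v = 0.9270837699129821
m = k² = 0.196341154816
D = 1 − m·sn²u·sn²v = 0.8772597028604926
cn(u+v) = (cn u·cn v − sn u·sn v·dn u·dn v)/D = 0.4775419391864669/0.8772597028604926 = 0.5443564062379013

cn(u+v)=0.5443564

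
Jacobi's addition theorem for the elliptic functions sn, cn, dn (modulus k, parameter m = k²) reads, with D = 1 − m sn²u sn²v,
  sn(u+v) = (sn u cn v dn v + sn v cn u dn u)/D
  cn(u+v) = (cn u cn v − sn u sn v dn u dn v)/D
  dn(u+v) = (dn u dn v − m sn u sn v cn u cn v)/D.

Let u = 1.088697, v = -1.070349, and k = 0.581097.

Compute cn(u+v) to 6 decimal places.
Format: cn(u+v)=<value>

cn(u+v)=0.999832

sn u = 0.8581516918852472, cn u = 0.5133962151345565, dn u = 0.8667922794615829
sn v = -0.849865235254822, cn v = 0.5270000777089753, dn v = 0.8695447600767394
m = k² = 0.337673723409
D = 1 − m·sn²u·sn²v = 0.8203920643274775
cn(u+v) = (cn u·cn v − sn u·sn v·dn u·dn v)/D = 0.8202539813067243/0.8203920643274775 = 0.9998316865474968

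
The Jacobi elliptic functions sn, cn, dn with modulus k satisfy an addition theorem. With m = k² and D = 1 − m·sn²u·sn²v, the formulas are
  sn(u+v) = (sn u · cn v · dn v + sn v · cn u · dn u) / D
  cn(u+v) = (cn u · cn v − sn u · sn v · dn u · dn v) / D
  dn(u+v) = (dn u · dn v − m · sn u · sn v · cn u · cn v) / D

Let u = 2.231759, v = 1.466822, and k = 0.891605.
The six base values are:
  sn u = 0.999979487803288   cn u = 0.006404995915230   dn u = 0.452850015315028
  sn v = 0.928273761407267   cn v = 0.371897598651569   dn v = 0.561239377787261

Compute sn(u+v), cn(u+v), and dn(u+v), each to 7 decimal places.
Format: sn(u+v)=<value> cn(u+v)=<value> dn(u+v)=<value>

sn(u+v)=0.6711106 cn(u+v)=-0.7413572 dn(u+v)=0.8012232

m = k² = 0.794959476025
D = 1 − m·sn²u·sn²v = 0.3150177410253553
sn(u+v) = (sn u·cn v·dn v + sn v·cn u·dn u)/D = 0.211411755852788/0.3150177410253553 = 0.6711106338476722
cn(u+v) = (cn u·cn v − sn u·sn v·dn u·dn v)/D = -0.2335406745043761/0.3150177410253553 = -0.7413572129119509
dn(u+v) = (dn u·dn v − m·sn u·sn v·cn u·cn v)/D = 0.2523995218286303/0.3150177410253553 = 0.801223197801787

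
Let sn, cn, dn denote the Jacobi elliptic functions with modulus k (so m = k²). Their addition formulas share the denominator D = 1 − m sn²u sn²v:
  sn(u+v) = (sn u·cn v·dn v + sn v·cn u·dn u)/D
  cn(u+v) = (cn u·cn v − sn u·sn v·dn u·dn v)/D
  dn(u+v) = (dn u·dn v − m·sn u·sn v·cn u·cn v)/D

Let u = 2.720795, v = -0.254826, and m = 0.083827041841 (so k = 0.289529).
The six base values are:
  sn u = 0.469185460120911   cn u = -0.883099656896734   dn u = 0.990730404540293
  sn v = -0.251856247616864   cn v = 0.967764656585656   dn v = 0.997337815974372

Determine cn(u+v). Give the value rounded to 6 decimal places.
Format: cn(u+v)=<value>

m = k² = 0.083827041841
D = 1 − m·sn²u·sn²v = 0.9988294804063733
cn(u+v) = (cn u·cn v − sn u·sn v·dn u·dn v)/D = -0.7378723767471023/0.9988294804063733 = -0.7387370829772658

cn(u+v)=-0.738737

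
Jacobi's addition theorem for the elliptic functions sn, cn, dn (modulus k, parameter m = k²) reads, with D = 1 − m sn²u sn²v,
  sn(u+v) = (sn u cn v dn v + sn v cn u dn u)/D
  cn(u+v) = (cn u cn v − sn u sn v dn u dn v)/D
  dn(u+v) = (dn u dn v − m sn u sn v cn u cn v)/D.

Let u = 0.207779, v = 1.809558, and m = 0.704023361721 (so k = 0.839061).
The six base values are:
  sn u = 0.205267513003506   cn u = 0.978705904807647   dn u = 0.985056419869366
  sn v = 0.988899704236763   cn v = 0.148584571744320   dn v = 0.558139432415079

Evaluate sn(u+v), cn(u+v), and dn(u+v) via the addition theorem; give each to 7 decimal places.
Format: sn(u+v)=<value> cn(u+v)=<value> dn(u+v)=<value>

sn(u+v)=0.9993933 cn(u+v)=0.0348278 dn(u+v)=0.5448216

m = k² = 0.704023361721
D = 1 − m·sn²u·sn²v = 0.9709910502578786
sn(u+v) = (sn u·cn v·dn v + sn v·cn u·dn u)/D = 0.9704019769670612/0.9709910502578786 = 0.9993933277853993
cn(u+v) = (cn u·cn v − sn u·sn v·dn u·dn v)/D = 0.03381749220917096/0.9709910502578786 = 0.03482781041101214
dn(u+v) = (dn u·dn v − m·sn u·sn v·cn u·cn v)/D = 0.5290169208984022/0.9709910502578786 = 0.5448216240076614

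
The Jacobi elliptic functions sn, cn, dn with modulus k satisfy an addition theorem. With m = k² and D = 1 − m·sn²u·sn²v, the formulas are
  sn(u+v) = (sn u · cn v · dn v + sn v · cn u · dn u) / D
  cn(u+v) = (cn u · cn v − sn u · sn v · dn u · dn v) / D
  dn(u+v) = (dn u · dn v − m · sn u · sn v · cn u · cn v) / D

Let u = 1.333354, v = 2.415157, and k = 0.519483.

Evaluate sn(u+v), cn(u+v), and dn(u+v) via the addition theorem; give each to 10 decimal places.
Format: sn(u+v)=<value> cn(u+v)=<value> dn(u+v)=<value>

sn u = 0.9516419943842165, cn u = 0.3072092357407747, dn u = 0.8692562182478007
sn v = 0.8096662208670611, cn v = -0.5868906293227482, dn v = 0.9072425514190476
m = k² = 0.269862587289
D = 1 − m·sn²u·sn²v = 0.8397854631316896
sn(u+v) = (sn u·cn v·dn v + sn v·cn u·dn u)/D = -0.2904876951958938/0.8397854631316896 = -0.3459070297699847
cn(u+v) = (cn u·cn v − sn u·sn v·dn u·dn v)/D = -0.7879444923515132/0.8397854631316896 = -0.9382687923807905
dn(u+v) = (dn u·dn v − m·sn u·sn v·cn u·cn v)/D = 0.8261160827097639/0.8397854631316896 = 0.9837227708479849

sn(u+v)=-0.3459070298 cn(u+v)=-0.9382687924 dn(u+v)=0.9837227708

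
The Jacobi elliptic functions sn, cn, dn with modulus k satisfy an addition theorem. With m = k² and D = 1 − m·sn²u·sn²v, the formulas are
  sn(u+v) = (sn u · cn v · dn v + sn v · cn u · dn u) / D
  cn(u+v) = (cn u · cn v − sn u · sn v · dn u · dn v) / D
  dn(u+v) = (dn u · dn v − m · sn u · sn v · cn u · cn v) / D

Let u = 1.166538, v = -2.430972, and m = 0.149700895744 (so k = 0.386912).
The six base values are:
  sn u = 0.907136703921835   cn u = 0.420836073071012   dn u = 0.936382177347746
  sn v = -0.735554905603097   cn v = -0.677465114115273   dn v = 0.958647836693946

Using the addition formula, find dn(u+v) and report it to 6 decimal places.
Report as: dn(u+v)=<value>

dn(u+v)=0.931250

m = k² = 0.149700895744
D = 1 − m·sn²u·sn²v = 0.933350012806458
dn(u+v) = (dn u·dn v − m·sn u·sn v·cn u·cn v)/D = 0.8691825752160778/0.933350012806458 = 0.931250402625016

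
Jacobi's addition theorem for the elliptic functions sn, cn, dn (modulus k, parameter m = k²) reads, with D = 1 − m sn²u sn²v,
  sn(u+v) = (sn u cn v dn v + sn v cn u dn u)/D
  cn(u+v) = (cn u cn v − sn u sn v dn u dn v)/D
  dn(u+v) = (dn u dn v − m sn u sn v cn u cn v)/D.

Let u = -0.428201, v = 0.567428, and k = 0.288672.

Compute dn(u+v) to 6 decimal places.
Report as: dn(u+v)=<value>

dn(u+v)=0.999198

sn u = -0.4142790514581719, cn u = 0.9101499148617866, dn u = 0.99282327206927
sn v = 0.5354592474586363, cn v = 0.8445610660639235, dn v = 0.9879815121808228
m = k² = 0.083331523584
D = 1 − m·sn²u·sn²v = 0.9958993933157799
dn(u+v) = (dn u·dn v − m·sn u·sn v·cn u·cn v)/D = 0.9951003384768154/0.9958993933157799 = 0.9991976550600116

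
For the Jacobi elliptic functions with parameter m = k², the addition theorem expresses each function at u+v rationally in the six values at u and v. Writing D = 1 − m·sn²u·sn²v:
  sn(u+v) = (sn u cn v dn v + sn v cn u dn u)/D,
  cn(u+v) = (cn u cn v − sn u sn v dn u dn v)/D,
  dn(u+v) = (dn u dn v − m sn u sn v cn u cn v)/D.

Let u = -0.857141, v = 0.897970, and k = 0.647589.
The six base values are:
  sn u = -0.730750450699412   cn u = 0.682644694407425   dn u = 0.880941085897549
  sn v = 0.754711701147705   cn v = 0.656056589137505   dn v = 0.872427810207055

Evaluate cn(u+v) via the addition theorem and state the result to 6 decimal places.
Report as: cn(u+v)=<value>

m = k² = 0.419371512921
D = 1 − m·sn²u·sn²v = 0.8724444743096153
cn(u+v) = (cn u·cn v − sn u·sn v·dn u·dn v)/D = 0.8717175590326677/0.8724444743096153 = 0.9991668062571858

cn(u+v)=0.999167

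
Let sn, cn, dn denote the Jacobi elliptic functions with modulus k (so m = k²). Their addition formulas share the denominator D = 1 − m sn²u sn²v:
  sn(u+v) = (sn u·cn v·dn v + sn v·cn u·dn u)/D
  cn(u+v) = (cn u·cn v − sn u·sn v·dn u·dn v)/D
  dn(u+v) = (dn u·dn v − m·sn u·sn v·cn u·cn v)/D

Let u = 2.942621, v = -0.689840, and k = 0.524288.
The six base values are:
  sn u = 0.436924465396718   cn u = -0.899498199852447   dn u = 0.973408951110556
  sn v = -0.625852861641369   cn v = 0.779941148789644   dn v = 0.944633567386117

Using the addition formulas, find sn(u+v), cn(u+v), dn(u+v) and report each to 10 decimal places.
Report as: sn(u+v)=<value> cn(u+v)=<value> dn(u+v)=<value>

sn(u+v)=0.8881468503 cn(u+v)=-0.4595597592 dn(u+v)=0.8849717397

m = k² = 0.274877906944
D = 1 − m·sn²u·sn²v = 0.9794459671191418
sn(u+v) = (sn u·cn v·dn v + sn v·cn u·dn u)/D = 0.8698918507270516/0.9794459671191418 = 0.8881468502909627
cn(u+v) = (cn u·cn v − sn u·sn v·dn u·dn v)/D = -0.4501139528437394/0.9794459671191418 = -0.459559759246001
dn(u+v) = (dn u·dn v − m·sn u·sn v·cn u·cn v)/D = 0.8667820014148076/0.9794459671191418 = 0.8849717396502082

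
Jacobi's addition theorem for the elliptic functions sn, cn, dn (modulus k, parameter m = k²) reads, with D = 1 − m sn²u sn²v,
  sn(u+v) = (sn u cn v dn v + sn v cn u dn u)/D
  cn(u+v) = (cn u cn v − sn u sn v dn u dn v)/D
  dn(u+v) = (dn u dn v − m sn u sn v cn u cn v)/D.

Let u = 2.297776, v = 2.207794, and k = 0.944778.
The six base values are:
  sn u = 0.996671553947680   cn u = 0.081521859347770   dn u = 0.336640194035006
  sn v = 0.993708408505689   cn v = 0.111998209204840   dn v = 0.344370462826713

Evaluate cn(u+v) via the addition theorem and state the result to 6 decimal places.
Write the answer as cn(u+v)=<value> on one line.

cn(u+v)=-0.849232

m = k² = 0.892605469284
D = 1 − m·sn²u·sn²v = 0.1244486954399912
cn(u+v) = (cn u·cn v − sn u·sn v·dn u·dn v)/D = -0.1056858241116499/0.1244486954399912 = -0.8492320770257599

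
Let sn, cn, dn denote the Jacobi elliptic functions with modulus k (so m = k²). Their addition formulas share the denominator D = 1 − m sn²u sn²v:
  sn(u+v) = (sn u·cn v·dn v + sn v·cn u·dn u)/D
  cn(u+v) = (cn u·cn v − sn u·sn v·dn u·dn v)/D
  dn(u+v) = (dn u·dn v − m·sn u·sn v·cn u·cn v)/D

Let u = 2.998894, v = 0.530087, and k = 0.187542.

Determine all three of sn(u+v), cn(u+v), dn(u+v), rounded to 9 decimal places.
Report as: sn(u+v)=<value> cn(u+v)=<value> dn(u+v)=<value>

sn u = 0.1700238183602132, cn u = -0.9854399531124224, dn u = 0.999491492859078
sn v = 0.5048964037164678, cn v = 0.8631799473540715, dn v = 0.9955068759170964
m = k² = 0.035172001764
D = 1 − m·sn²u·sn²v = 0.999740808251534
sn(u+v) = (sn u·cn v·dn v + sn v·cn u·dn u)/D = -0.3511903486536056/0.999740808251534 = -0.3512813978933292
cn(u+v) = (cn u·cn v − sn u·sn v·dn u·dn v)/D = -0.9360272553168467/0.999740808251534 = -0.9362699287567173
dn(u+v) = (dn u·dn v − m·sn u·sn v·cn u·cn v)/D = 0.9975689233178918/0.999740808251534 = 0.9978275519857585

sn(u+v)=-0.351281398 cn(u+v)=-0.936269929 dn(u+v)=0.997827552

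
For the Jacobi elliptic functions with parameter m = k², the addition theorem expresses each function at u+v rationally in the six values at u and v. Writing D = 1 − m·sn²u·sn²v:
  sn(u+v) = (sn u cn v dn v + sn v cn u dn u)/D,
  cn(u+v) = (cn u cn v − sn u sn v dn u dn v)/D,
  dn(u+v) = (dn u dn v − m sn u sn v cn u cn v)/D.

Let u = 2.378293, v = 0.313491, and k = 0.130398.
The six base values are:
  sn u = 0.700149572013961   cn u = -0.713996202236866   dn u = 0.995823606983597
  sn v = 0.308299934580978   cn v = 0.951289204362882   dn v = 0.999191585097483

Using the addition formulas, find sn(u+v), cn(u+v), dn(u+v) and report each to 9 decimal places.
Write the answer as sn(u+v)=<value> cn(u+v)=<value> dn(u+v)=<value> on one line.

m = k² = 0.017003638404
D = 1 − m·sn²u·sn²v = 0.9992077351627217
sn(u+v) = (sn u·cn v·dn v + sn v·cn u·dn u)/D = 0.4463006348099763/0.9992077351627217 = 0.4466545034674855
cn(u+v) = (cn u·cn v − sn u·sn v·dn u·dn v)/D = -0.8939976741453123/0.9992077351627217 = -0.8947065186597301
dn(u+v) = (dn u·dn v − m·sn u·sn v·cn u·cn v)/D = 0.9975115242108631/0.9992077351627217 = 0.9983024441343197

sn(u+v)=0.446654503 cn(u+v)=-0.894706519 dn(u+v)=0.998302444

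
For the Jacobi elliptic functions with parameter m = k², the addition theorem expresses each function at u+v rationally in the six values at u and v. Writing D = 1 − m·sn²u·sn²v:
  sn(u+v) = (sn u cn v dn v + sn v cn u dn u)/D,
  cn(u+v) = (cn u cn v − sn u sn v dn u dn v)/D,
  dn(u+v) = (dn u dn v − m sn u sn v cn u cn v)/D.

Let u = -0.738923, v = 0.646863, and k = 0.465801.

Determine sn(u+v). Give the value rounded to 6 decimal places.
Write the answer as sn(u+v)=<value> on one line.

sn u = -0.6638017214943158, cn u = 0.7479086003925765, dn u = 0.9509971954170495
sn v = 0.5955013754324759, cn v = 0.8033542878817722, dn v = 0.9607588075201865
m = k² = 0.216970571601
D = 1 − m·sn²u·sn²v = 0.9660966104528195
sn(u+v) = (sn u·cn v·dn v + sn v·cn u·dn u)/D = -0.08878618691952236/0.9660966104528195 = -0.09190197539137142

sn(u+v)=-0.091902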